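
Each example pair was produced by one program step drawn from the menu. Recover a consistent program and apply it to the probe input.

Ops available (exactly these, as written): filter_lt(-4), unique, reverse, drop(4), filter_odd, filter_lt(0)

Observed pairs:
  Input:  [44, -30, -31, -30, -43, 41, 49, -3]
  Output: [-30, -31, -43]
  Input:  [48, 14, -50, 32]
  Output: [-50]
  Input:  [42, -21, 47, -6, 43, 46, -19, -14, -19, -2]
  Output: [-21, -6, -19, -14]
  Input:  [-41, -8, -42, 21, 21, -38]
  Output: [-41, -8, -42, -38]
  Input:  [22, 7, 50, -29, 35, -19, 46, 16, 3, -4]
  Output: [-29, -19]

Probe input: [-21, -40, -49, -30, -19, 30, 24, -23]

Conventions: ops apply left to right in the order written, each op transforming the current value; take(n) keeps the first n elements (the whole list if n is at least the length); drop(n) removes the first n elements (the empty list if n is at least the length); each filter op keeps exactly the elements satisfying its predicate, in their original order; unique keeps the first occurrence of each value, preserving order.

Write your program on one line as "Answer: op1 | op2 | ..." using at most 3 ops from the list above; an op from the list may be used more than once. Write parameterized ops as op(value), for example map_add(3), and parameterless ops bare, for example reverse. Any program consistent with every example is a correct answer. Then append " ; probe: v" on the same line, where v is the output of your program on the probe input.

filter_lt(0) | unique | filter_lt(-4) ; probe: [-21, -40, -49, -30, -19, -23]

Check, running the answer program on each example:
  [44, -30, -31, -30, -43, 41, 49, -3] -> [-30, -31, -30, -43, -3] -> [-30, -31, -43, -3] -> [-30, -31, -43]
  [48, 14, -50, 32] -> [-50] -> [-50] -> [-50]
  [42, -21, 47, -6, 43, 46, -19, -14, -19, -2] -> [-21, -6, -19, -14, -19, -2] -> [-21, -6, -19, -14, -2] -> [-21, -6, -19, -14]
  [-41, -8, -42, 21, 21, -38] -> [-41, -8, -42, -38] -> [-41, -8, -42, -38] -> [-41, -8, -42, -38]
  [22, 7, 50, -29, 35, -19, 46, 16, 3, -4] -> [-29, -19, -4] -> [-29, -19, -4] -> [-29, -19]
  probe: [-21, -40, -49, -30, -19, 30, 24, -23] -> [-21, -40, -49, -30, -19, -23] -> [-21, -40, -49, -30, -19, -23] -> [-21, -40, -49, -30, -19, -23]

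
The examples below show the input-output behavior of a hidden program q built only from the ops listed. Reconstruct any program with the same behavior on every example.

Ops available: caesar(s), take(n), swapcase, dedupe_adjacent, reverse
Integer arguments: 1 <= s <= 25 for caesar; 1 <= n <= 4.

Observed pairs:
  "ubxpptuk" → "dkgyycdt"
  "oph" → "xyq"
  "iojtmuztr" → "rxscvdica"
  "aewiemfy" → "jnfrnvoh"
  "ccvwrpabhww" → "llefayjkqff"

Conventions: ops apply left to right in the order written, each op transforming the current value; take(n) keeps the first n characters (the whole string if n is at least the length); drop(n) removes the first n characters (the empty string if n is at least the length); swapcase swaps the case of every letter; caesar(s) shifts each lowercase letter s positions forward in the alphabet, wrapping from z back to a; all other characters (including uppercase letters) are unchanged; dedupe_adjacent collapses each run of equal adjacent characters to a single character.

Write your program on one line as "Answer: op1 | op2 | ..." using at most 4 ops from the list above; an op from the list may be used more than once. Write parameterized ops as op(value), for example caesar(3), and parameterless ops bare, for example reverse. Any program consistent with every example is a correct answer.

reverse | caesar(9) | reverse

Check, running the answer program on each example:
  "ubxpptuk" -> "kutppxbu" -> "tdcyygkd" -> "dkgyycdt"
  "oph" -> "hpo" -> "qyx" -> "xyq"
  "iojtmuztr" -> "rtzumtjoi" -> "acidvcsxr" -> "rxscvdica"
  "aewiemfy" -> "yfmeiwea" -> "hovnrfnj" -> "jnfrnvoh"
  "ccvwrpabhww" -> "wwhbaprwvcc" -> "ffqkjyafell" -> "llefayjkqff"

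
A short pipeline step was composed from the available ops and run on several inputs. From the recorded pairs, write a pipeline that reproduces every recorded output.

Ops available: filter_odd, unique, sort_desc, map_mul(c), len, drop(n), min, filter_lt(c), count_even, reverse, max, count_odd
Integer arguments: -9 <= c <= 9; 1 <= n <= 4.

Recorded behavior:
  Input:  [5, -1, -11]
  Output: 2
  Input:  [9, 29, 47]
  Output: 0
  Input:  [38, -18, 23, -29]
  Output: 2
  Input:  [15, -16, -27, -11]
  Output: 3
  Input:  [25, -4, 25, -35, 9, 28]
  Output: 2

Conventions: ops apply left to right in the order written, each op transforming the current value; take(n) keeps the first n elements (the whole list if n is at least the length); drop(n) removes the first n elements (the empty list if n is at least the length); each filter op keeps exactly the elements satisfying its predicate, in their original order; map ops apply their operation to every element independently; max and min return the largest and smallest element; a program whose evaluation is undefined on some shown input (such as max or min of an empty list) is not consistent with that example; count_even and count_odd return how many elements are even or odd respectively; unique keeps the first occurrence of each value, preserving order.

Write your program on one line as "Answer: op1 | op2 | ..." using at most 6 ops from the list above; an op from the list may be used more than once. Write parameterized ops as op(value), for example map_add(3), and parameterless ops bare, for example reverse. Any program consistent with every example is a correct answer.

unique | filter_lt(1) | sort_desc | map_mul(-2) | len

Check, running the answer program on each example:
  [5, -1, -11] -> [5, -1, -11] -> [-1, -11] -> [-1, -11] -> [2, 22] -> 2
  [9, 29, 47] -> [9, 29, 47] -> [] -> [] -> [] -> 0
  [38, -18, 23, -29] -> [38, -18, 23, -29] -> [-18, -29] -> [-18, -29] -> [36, 58] -> 2
  [15, -16, -27, -11] -> [15, -16, -27, -11] -> [-16, -27, -11] -> [-11, -16, -27] -> [22, 32, 54] -> 3
  [25, -4, 25, -35, 9, 28] -> [25, -4, -35, 9, 28] -> [-4, -35] -> [-4, -35] -> [8, 70] -> 2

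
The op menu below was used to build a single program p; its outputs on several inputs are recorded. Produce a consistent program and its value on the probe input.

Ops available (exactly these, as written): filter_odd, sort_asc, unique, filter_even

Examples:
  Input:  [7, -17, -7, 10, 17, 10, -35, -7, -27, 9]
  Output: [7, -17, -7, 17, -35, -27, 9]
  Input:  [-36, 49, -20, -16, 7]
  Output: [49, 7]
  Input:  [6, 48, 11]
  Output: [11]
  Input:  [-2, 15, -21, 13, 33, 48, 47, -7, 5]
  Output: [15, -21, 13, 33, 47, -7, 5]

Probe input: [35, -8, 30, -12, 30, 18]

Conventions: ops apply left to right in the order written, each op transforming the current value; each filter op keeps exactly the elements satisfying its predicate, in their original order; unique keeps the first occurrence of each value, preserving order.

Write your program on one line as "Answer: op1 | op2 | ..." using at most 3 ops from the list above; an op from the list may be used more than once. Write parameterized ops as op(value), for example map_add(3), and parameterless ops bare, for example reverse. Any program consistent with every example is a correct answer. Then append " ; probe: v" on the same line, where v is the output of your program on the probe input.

unique | filter_odd ; probe: [35]

Check, running the answer program on each example:
  [7, -17, -7, 10, 17, 10, -35, -7, -27, 9] -> [7, -17, -7, 10, 17, -35, -27, 9] -> [7, -17, -7, 17, -35, -27, 9]
  [-36, 49, -20, -16, 7] -> [-36, 49, -20, -16, 7] -> [49, 7]
  [6, 48, 11] -> [6, 48, 11] -> [11]
  [-2, 15, -21, 13, 33, 48, 47, -7, 5] -> [-2, 15, -21, 13, 33, 48, 47, -7, 5] -> [15, -21, 13, 33, 47, -7, 5]
  probe: [35, -8, 30, -12, 30, 18] -> [35, -8, 30, -12, 18] -> [35]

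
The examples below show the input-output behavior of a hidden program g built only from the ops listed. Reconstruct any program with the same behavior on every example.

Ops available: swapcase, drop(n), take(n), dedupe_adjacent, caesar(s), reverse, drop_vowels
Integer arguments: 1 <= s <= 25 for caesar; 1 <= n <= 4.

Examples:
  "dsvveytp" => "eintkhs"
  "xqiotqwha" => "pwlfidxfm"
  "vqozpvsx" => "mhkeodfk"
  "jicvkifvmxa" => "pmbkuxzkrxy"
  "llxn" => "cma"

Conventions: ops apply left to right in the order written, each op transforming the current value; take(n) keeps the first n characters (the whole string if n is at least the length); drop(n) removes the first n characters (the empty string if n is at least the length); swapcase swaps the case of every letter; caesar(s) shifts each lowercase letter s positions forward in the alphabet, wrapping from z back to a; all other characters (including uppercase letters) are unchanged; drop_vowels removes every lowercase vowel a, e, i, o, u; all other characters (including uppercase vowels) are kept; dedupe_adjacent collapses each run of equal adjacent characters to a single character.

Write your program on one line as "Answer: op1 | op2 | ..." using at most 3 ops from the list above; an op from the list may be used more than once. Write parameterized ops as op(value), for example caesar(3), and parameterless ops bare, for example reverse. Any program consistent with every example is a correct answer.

caesar(15) | dedupe_adjacent | reverse

Check, running the answer program on each example:
  "dsvveytp" -> "shkktnie" -> "shktnie" -> "eintkhs"
  "xqiotqwha" -> "mfxdiflwp" -> "mfxdiflwp" -> "pwlfidxfm"
  "vqozpvsx" -> "kfdoekhm" -> "kfdoekhm" -> "mhkeodfk"
  "jicvkifvmxa" -> "yxrkzxukbmp" -> "yxrkzxukbmp" -> "pmbkuxzkrxy"
  "llxn" -> "aamc" -> "amc" -> "cma"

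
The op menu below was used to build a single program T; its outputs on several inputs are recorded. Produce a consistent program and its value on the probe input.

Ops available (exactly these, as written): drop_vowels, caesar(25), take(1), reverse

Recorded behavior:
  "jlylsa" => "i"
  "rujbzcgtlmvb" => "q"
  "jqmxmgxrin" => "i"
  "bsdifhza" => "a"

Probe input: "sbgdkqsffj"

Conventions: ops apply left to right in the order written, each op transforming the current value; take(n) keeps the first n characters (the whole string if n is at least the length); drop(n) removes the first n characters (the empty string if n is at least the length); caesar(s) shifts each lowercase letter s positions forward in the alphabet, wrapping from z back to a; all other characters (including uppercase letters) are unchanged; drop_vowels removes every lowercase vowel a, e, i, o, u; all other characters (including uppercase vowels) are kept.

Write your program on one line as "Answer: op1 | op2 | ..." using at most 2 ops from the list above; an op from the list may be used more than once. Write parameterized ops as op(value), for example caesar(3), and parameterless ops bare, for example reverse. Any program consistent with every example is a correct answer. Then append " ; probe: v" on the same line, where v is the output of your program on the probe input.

caesar(25) | take(1) ; probe: "r"

Check, running the answer program on each example:
  "jlylsa" -> "ikxkrz" -> "i"
  "rujbzcgtlmvb" -> "qtiaybfsklua" -> "q"
  "jqmxmgxrin" -> "iplwlfwqhm" -> "i"
  "bsdifhza" -> "archegyz" -> "a"
  probe: "sbgdkqsffj" -> "rafcjpreei" -> "r"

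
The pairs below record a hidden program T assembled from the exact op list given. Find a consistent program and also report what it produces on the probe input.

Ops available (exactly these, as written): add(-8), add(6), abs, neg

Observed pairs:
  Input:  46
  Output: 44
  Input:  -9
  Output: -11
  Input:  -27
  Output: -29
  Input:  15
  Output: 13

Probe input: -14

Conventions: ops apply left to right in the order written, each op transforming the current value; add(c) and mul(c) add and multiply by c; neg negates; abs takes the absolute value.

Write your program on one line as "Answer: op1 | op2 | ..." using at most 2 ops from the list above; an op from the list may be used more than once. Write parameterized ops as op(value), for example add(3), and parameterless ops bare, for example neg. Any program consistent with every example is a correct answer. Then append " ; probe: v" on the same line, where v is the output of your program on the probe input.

add(-8) | add(6) ; probe: -16

Check, running the answer program on each example:
  46 -> 38 -> 44
  -9 -> -17 -> -11
  -27 -> -35 -> -29
  15 -> 7 -> 13
  probe: -14 -> -22 -> -16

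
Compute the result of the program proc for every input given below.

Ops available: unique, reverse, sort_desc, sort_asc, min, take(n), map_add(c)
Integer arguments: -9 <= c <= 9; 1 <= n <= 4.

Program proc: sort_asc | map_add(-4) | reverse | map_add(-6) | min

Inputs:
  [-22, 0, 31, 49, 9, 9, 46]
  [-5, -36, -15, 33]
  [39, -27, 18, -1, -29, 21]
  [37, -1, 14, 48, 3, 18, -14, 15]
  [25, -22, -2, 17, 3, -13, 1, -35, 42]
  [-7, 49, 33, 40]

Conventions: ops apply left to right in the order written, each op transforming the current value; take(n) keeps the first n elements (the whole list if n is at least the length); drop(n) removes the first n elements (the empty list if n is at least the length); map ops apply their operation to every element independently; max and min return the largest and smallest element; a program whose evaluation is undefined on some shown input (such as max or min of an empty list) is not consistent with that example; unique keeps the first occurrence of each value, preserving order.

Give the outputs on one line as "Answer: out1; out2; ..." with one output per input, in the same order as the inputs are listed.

Execution, op by op:
  [-22, 0, 31, 49, 9, 9, 46] -> [-22, 0, 9, 9, 31, 46, 49] -> [-26, -4, 5, 5, 27, 42, 45] -> [45, 42, 27, 5, 5, -4, -26] -> [39, 36, 21, -1, -1, -10, -32] -> -32
  [-5, -36, -15, 33] -> [-36, -15, -5, 33] -> [-40, -19, -9, 29] -> [29, -9, -19, -40] -> [23, -15, -25, -46] -> -46
  [39, -27, 18, -1, -29, 21] -> [-29, -27, -1, 18, 21, 39] -> [-33, -31, -5, 14, 17, 35] -> [35, 17, 14, -5, -31, -33] -> [29, 11, 8, -11, -37, -39] -> -39
  [37, -1, 14, 48, 3, 18, -14, 15] -> [-14, -1, 3, 14, 15, 18, 37, 48] -> [-18, -5, -1, 10, 11, 14, 33, 44] -> [44, 33, 14, 11, 10, -1, -5, -18] -> [38, 27, 8, 5, 4, -7, -11, -24] -> -24
  [25, -22, -2, 17, 3, -13, 1, -35, 42] -> [-35, -22, -13, -2, 1, 3, 17, 25, 42] -> [-39, -26, -17, -6, -3, -1, 13, 21, 38] -> [38, 21, 13, -1, -3, -6, -17, -26, -39] -> [32, 15, 7, -7, -9, -12, -23, -32, -45] -> -45
  [-7, 49, 33, 40] -> [-7, 33, 40, 49] -> [-11, 29, 36, 45] -> [45, 36, 29, -11] -> [39, 30, 23, -17] -> -17

-32; -46; -39; -24; -45; -17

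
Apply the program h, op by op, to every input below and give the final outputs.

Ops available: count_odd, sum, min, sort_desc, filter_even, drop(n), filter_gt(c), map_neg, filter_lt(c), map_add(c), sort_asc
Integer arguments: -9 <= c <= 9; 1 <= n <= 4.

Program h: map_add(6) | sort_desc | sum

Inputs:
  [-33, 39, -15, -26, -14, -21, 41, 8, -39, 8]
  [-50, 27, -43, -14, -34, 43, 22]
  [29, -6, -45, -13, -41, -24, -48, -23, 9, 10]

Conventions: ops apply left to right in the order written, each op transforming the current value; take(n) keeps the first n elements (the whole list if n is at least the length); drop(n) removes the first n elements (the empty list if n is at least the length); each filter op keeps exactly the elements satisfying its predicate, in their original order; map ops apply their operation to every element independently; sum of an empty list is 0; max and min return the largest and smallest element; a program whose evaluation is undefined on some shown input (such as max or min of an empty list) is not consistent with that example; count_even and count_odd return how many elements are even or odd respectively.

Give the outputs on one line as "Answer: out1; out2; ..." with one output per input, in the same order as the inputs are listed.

Execution, op by op:
  [-33, 39, -15, -26, -14, -21, 41, 8, -39, 8] -> [-27, 45, -9, -20, -8, -15, 47, 14, -33, 14] -> [47, 45, 14, 14, -8, -9, -15, -20, -27, -33] -> 8
  [-50, 27, -43, -14, -34, 43, 22] -> [-44, 33, -37, -8, -28, 49, 28] -> [49, 33, 28, -8, -28, -37, -44] -> -7
  [29, -6, -45, -13, -41, -24, -48, -23, 9, 10] -> [35, 0, -39, -7, -35, -18, -42, -17, 15, 16] -> [35, 16, 15, 0, -7, -17, -18, -35, -39, -42] -> -92

8; -7; -92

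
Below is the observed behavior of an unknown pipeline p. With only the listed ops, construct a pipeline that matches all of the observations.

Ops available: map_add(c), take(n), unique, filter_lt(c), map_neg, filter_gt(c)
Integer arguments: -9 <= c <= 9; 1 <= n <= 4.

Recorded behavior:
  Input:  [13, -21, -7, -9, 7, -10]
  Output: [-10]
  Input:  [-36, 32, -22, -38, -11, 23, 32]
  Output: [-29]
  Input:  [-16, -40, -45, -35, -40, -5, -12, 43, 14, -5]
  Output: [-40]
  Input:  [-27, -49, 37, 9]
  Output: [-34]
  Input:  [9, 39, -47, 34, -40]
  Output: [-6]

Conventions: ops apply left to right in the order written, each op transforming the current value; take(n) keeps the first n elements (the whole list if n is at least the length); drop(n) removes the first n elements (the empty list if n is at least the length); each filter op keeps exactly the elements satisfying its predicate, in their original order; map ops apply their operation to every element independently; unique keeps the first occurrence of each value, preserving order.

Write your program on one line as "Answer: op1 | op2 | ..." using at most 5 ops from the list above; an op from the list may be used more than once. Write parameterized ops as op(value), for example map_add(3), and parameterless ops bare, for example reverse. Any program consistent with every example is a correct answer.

map_add(-3) | map_neg | unique | filter_lt(-5) | take(1)

Check, running the answer program on each example:
  [13, -21, -7, -9, 7, -10] -> [10, -24, -10, -12, 4, -13] -> [-10, 24, 10, 12, -4, 13] -> [-10, 24, 10, 12, -4, 13] -> [-10] -> [-10]
  [-36, 32, -22, -38, -11, 23, 32] -> [-39, 29, -25, -41, -14, 20, 29] -> [39, -29, 25, 41, 14, -20, -29] -> [39, -29, 25, 41, 14, -20] -> [-29, -20] -> [-29]
  [-16, -40, -45, -35, -40, -5, -12, 43, 14, -5] -> [-19, -43, -48, -38, -43, -8, -15, 40, 11, -8] -> [19, 43, 48, 38, 43, 8, 15, -40, -11, 8] -> [19, 43, 48, 38, 8, 15, -40, -11] -> [-40, -11] -> [-40]
  [-27, -49, 37, 9] -> [-30, -52, 34, 6] -> [30, 52, -34, -6] -> [30, 52, -34, -6] -> [-34, -6] -> [-34]
  [9, 39, -47, 34, -40] -> [6, 36, -50, 31, -43] -> [-6, -36, 50, -31, 43] -> [-6, -36, 50, -31, 43] -> [-6, -36, -31] -> [-6]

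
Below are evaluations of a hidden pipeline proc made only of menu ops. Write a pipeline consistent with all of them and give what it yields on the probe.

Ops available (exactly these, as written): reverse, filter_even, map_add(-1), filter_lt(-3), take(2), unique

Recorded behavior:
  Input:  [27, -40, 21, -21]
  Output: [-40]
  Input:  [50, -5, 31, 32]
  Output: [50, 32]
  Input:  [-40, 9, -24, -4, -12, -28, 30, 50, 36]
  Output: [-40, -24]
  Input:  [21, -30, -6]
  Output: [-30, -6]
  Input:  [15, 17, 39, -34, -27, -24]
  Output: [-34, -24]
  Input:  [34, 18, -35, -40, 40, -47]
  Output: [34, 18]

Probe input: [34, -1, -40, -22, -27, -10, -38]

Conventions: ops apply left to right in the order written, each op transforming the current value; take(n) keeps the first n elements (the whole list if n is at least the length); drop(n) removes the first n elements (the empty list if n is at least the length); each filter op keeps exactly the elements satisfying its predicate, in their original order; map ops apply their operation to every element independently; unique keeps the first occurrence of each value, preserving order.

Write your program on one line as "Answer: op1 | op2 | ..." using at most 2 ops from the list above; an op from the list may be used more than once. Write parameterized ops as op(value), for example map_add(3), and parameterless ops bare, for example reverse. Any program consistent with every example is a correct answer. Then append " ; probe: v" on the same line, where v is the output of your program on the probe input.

filter_even | take(2) ; probe: [34, -40]

Check, running the answer program on each example:
  [27, -40, 21, -21] -> [-40] -> [-40]
  [50, -5, 31, 32] -> [50, 32] -> [50, 32]
  [-40, 9, -24, -4, -12, -28, 30, 50, 36] -> [-40, -24, -4, -12, -28, 30, 50, 36] -> [-40, -24]
  [21, -30, -6] -> [-30, -6] -> [-30, -6]
  [15, 17, 39, -34, -27, -24] -> [-34, -24] -> [-34, -24]
  [34, 18, -35, -40, 40, -47] -> [34, 18, -40, 40] -> [34, 18]
  probe: [34, -1, -40, -22, -27, -10, -38] -> [34, -40, -22, -10, -38] -> [34, -40]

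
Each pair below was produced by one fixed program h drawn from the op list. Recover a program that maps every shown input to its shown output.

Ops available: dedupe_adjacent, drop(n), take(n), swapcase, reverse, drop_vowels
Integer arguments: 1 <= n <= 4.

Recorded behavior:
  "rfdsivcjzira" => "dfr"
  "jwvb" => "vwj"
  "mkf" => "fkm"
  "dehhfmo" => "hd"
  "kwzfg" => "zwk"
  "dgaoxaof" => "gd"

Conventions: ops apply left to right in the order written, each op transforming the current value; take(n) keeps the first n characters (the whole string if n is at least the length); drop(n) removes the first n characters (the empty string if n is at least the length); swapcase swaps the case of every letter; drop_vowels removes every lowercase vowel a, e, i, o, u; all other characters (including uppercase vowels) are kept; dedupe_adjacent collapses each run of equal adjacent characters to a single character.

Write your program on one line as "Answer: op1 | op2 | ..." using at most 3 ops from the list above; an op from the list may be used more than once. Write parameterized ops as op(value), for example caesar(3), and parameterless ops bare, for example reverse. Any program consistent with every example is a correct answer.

take(3) | drop_vowels | reverse

Check, running the answer program on each example:
  "rfdsivcjzira" -> "rfd" -> "rfd" -> "dfr"
  "jwvb" -> "jwv" -> "jwv" -> "vwj"
  "mkf" -> "mkf" -> "mkf" -> "fkm"
  "dehhfmo" -> "deh" -> "dh" -> "hd"
  "kwzfg" -> "kwz" -> "kwz" -> "zwk"
  "dgaoxaof" -> "dga" -> "dg" -> "gd"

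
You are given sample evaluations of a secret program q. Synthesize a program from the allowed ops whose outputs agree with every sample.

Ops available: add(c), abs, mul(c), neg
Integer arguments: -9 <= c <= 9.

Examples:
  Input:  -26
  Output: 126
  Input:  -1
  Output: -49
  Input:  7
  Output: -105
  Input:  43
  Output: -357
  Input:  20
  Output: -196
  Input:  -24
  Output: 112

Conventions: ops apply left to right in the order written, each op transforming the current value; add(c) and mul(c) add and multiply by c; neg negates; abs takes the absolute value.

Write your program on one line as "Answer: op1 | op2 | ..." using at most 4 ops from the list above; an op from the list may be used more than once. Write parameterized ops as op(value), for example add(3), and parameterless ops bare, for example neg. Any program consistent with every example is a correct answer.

add(8) | mul(-1) | mul(7)

Check, running the answer program on each example:
  -26 -> -18 -> 18 -> 126
  -1 -> 7 -> -7 -> -49
  7 -> 15 -> -15 -> -105
  43 -> 51 -> -51 -> -357
  20 -> 28 -> -28 -> -196
  -24 -> -16 -> 16 -> 112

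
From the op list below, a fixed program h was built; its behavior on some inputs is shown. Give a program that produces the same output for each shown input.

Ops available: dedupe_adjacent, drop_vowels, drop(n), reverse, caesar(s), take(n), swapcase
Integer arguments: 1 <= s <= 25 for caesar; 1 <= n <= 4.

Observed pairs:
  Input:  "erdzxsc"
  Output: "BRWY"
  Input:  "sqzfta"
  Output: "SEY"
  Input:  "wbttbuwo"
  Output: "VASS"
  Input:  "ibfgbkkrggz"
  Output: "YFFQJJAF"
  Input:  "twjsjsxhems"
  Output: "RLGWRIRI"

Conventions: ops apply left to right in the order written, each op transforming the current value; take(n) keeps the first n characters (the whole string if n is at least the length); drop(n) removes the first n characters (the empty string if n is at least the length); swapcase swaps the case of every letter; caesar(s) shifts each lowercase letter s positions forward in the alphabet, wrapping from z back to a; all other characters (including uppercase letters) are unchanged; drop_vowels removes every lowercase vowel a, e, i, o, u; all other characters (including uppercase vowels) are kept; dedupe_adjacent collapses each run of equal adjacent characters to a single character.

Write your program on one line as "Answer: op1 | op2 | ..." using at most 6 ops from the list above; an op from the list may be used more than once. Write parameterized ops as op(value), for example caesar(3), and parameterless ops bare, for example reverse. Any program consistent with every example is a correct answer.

drop_vowels | drop(2) | caesar(25) | reverse | swapcase

Check, running the answer program on each example:
  "erdzxsc" -> "rdzxsc" -> "zxsc" -> "ywrb" -> "brwy" -> "BRWY"
  "sqzfta" -> "sqzft" -> "zft" -> "yes" -> "sey" -> "SEY"
  "wbttbuwo" -> "wbttbw" -> "ttbw" -> "ssav" -> "vass" -> "VASS"
  "ibfgbkkrggz" -> "bfgbkkrggz" -> "gbkkrggz" -> "fajjqffy" -> "yffqjjaf" -> "YFFQJJAF"
  "twjsjsxhems" -> "twjsjsxhms" -> "jsjsxhms" -> "irirwglr" -> "rlgwriri" -> "RLGWRIRI"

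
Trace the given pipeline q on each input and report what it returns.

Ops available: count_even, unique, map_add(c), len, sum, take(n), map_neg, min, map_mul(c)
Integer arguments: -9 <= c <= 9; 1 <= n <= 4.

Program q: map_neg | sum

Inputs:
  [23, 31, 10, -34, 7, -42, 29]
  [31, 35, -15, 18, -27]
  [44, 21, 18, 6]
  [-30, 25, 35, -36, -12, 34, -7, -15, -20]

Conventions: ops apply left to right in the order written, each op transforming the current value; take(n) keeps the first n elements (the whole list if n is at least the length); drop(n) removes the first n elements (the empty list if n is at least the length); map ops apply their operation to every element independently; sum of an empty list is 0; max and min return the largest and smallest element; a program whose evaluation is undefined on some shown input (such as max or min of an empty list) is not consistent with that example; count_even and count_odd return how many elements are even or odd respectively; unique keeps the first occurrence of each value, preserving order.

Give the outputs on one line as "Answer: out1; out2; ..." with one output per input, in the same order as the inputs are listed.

-24; -42; -89; 26

Execution, op by op:
  [23, 31, 10, -34, 7, -42, 29] -> [-23, -31, -10, 34, -7, 42, -29] -> -24
  [31, 35, -15, 18, -27] -> [-31, -35, 15, -18, 27] -> -42
  [44, 21, 18, 6] -> [-44, -21, -18, -6] -> -89
  [-30, 25, 35, -36, -12, 34, -7, -15, -20] -> [30, -25, -35, 36, 12, -34, 7, 15, 20] -> 26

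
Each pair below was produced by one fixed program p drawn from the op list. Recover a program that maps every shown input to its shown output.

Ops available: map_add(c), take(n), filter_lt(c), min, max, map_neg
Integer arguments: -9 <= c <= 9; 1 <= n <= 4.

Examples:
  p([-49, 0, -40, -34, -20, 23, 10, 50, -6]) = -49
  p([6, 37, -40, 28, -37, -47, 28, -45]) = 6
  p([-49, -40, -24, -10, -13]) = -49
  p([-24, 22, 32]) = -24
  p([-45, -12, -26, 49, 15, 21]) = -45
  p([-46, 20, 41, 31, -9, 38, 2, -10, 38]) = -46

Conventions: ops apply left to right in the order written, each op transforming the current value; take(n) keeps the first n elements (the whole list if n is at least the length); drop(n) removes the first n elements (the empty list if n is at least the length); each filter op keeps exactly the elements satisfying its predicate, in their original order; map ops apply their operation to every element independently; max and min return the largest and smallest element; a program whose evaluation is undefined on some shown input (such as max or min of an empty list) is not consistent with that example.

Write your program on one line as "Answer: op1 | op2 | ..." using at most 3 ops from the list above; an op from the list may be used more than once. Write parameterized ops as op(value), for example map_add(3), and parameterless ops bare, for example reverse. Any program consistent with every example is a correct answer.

take(1) | max

Check, running the answer program on each example:
  [-49, 0, -40, -34, -20, 23, 10, 50, -6] -> [-49] -> -49
  [6, 37, -40, 28, -37, -47, 28, -45] -> [6] -> 6
  [-49, -40, -24, -10, -13] -> [-49] -> -49
  [-24, 22, 32] -> [-24] -> -24
  [-45, -12, -26, 49, 15, 21] -> [-45] -> -45
  [-46, 20, 41, 31, -9, 38, 2, -10, 38] -> [-46] -> -46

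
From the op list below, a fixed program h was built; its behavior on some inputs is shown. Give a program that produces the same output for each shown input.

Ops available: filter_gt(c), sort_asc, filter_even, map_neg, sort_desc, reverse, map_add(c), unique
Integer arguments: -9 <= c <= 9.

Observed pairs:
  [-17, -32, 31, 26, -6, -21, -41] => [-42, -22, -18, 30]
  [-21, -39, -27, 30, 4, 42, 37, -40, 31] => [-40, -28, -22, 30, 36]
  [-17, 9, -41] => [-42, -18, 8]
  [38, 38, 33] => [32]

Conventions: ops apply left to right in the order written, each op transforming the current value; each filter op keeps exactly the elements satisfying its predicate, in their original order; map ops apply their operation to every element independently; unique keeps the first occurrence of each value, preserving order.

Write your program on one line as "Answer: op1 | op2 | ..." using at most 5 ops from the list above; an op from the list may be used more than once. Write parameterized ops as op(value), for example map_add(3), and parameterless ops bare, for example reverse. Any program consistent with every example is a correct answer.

map_add(-1) | unique | reverse | filter_even | sort_asc

Check, running the answer program on each example:
  [-17, -32, 31, 26, -6, -21, -41] -> [-18, -33, 30, 25, -7, -22, -42] -> [-18, -33, 30, 25, -7, -22, -42] -> [-42, -22, -7, 25, 30, -33, -18] -> [-42, -22, 30, -18] -> [-42, -22, -18, 30]
  [-21, -39, -27, 30, 4, 42, 37, -40, 31] -> [-22, -40, -28, 29, 3, 41, 36, -41, 30] -> [-22, -40, -28, 29, 3, 41, 36, -41, 30] -> [30, -41, 36, 41, 3, 29, -28, -40, -22] -> [30, 36, -28, -40, -22] -> [-40, -28, -22, 30, 36]
  [-17, 9, -41] -> [-18, 8, -42] -> [-18, 8, -42] -> [-42, 8, -18] -> [-42, 8, -18] -> [-42, -18, 8]
  [38, 38, 33] -> [37, 37, 32] -> [37, 32] -> [32, 37] -> [32] -> [32]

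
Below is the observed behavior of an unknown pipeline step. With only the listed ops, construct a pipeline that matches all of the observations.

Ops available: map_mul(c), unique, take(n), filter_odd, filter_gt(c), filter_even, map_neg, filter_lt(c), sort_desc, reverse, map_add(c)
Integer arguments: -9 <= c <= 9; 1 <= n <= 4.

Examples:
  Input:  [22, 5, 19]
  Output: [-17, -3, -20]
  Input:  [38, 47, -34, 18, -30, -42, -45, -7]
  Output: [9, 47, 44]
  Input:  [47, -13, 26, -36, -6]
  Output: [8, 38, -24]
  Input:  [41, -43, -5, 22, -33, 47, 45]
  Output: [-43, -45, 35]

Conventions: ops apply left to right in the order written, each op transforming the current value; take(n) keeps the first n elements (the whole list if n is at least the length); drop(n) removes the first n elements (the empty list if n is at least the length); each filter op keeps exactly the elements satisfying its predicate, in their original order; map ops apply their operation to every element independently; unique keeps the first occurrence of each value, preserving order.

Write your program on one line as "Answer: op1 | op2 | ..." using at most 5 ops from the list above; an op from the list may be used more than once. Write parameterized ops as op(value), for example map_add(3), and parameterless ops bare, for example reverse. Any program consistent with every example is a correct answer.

reverse | take(3) | map_neg | map_add(2)

Check, running the answer program on each example:
  [22, 5, 19] -> [19, 5, 22] -> [19, 5, 22] -> [-19, -5, -22] -> [-17, -3, -20]
  [38, 47, -34, 18, -30, -42, -45, -7] -> [-7, -45, -42, -30, 18, -34, 47, 38] -> [-7, -45, -42] -> [7, 45, 42] -> [9, 47, 44]
  [47, -13, 26, -36, -6] -> [-6, -36, 26, -13, 47] -> [-6, -36, 26] -> [6, 36, -26] -> [8, 38, -24]
  [41, -43, -5, 22, -33, 47, 45] -> [45, 47, -33, 22, -5, -43, 41] -> [45, 47, -33] -> [-45, -47, 33] -> [-43, -45, 35]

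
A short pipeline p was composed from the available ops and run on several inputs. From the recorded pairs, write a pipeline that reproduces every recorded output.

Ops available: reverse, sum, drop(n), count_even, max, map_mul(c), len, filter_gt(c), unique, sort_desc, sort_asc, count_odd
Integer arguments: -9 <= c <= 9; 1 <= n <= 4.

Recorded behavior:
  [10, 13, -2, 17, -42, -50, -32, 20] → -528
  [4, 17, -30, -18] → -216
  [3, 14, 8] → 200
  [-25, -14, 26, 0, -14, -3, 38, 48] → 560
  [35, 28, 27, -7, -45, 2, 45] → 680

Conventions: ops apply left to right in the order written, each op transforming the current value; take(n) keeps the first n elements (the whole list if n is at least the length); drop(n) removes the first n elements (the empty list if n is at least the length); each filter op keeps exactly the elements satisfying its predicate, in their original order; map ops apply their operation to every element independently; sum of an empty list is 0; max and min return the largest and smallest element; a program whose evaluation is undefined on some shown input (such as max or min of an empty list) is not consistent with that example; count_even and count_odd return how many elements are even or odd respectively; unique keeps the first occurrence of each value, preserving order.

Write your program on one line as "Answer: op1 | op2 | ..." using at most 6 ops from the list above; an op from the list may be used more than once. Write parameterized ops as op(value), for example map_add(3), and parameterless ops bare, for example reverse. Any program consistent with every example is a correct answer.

unique | sort_asc | sort_desc | map_mul(8) | sort_asc | sum

Check, running the answer program on each example:
  [10, 13, -2, 17, -42, -50, -32, 20] -> [10, 13, -2, 17, -42, -50, -32, 20] -> [-50, -42, -32, -2, 10, 13, 17, 20] -> [20, 17, 13, 10, -2, -32, -42, -50] -> [160, 136, 104, 80, -16, -256, -336, -400] -> [-400, -336, -256, -16, 80, 104, 136, 160] -> -528
  [4, 17, -30, -18] -> [4, 17, -30, -18] -> [-30, -18, 4, 17] -> [17, 4, -18, -30] -> [136, 32, -144, -240] -> [-240, -144, 32, 136] -> -216
  [3, 14, 8] -> [3, 14, 8] -> [3, 8, 14] -> [14, 8, 3] -> [112, 64, 24] -> [24, 64, 112] -> 200
  [-25, -14, 26, 0, -14, -3, 38, 48] -> [-25, -14, 26, 0, -3, 38, 48] -> [-25, -14, -3, 0, 26, 38, 48] -> [48, 38, 26, 0, -3, -14, -25] -> [384, 304, 208, 0, -24, -112, -200] -> [-200, -112, -24, 0, 208, 304, 384] -> 560
  [35, 28, 27, -7, -45, 2, 45] -> [35, 28, 27, -7, -45, 2, 45] -> [-45, -7, 2, 27, 28, 35, 45] -> [45, 35, 28, 27, 2, -7, -45] -> [360, 280, 224, 216, 16, -56, -360] -> [-360, -56, 16, 216, 224, 280, 360] -> 680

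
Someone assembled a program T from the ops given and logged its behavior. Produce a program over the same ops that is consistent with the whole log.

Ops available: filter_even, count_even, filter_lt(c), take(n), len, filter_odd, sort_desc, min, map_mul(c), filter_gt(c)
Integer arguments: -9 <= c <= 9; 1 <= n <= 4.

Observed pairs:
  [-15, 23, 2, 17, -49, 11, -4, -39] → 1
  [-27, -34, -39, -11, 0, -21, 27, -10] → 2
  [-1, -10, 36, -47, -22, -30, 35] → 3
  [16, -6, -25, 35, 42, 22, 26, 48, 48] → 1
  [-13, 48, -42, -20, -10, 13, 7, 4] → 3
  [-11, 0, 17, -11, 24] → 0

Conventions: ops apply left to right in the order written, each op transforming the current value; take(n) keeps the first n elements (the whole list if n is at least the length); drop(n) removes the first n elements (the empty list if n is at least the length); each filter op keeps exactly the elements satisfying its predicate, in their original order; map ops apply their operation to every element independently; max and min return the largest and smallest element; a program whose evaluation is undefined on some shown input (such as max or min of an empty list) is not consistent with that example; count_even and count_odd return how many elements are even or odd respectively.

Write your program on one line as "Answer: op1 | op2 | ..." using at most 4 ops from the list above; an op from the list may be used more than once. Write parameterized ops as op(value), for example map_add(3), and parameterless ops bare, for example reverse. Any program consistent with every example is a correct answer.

filter_even | filter_lt(-1) | len

Check, running the answer program on each example:
  [-15, 23, 2, 17, -49, 11, -4, -39] -> [2, -4] -> [-4] -> 1
  [-27, -34, -39, -11, 0, -21, 27, -10] -> [-34, 0, -10] -> [-34, -10] -> 2
  [-1, -10, 36, -47, -22, -30, 35] -> [-10, 36, -22, -30] -> [-10, -22, -30] -> 3
  [16, -6, -25, 35, 42, 22, 26, 48, 48] -> [16, -6, 42, 22, 26, 48, 48] -> [-6] -> 1
  [-13, 48, -42, -20, -10, 13, 7, 4] -> [48, -42, -20, -10, 4] -> [-42, -20, -10] -> 3
  [-11, 0, 17, -11, 24] -> [0, 24] -> [] -> 0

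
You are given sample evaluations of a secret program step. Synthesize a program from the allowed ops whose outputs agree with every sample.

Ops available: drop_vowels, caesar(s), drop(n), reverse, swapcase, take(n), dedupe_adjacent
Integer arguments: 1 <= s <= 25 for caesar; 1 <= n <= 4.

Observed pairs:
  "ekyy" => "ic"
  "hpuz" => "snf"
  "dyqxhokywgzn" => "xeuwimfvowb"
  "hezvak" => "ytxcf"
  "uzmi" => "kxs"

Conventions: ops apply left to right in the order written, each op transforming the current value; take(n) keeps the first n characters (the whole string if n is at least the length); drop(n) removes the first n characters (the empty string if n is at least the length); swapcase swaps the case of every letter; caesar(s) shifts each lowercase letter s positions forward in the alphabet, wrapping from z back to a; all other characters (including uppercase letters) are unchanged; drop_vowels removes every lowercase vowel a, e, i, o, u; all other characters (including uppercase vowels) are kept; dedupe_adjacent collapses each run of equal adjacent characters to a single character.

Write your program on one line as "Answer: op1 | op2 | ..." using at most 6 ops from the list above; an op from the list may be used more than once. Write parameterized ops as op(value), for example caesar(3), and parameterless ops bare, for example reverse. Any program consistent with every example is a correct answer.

caesar(9) | reverse | dedupe_adjacent | caesar(21) | drop(1) | caesar(20)

Check, running the answer program on each example:
  "ekyy" -> "nthh" -> "hhtn" -> "htn" -> "coi" -> "oi" -> "ic"
  "hpuz" -> "qydi" -> "idyq" -> "idyq" -> "dytl" -> "ytl" -> "snf"
  "dyqxhokywgzn" -> "mhzgqxthfpiw" -> "wipfhtxqgzhm" -> "wipfhtxqgzhm" -> "rdkacoslbuch" -> "dkacoslbuch" -> "xeuwimfvowb"
  "hezvak" -> "qniejt" -> "tjeinq" -> "tjeinq" -> "oezdil" -> "ezdil" -> "ytxcf"
  "uzmi" -> "divr" -> "rvid" -> "rvid" -> "mqdy" -> "qdy" -> "kxs"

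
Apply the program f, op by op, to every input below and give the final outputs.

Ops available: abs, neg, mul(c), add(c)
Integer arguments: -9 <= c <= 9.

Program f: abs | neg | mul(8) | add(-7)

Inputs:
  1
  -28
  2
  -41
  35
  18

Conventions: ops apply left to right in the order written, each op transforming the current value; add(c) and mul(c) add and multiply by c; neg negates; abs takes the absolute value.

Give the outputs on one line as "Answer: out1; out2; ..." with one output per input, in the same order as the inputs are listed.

-15; -231; -23; -335; -287; -151

Execution, op by op:
  1 -> 1 -> -1 -> -8 -> -15
  -28 -> 28 -> -28 -> -224 -> -231
  2 -> 2 -> -2 -> -16 -> -23
  -41 -> 41 -> -41 -> -328 -> -335
  35 -> 35 -> -35 -> -280 -> -287
  18 -> 18 -> -18 -> -144 -> -151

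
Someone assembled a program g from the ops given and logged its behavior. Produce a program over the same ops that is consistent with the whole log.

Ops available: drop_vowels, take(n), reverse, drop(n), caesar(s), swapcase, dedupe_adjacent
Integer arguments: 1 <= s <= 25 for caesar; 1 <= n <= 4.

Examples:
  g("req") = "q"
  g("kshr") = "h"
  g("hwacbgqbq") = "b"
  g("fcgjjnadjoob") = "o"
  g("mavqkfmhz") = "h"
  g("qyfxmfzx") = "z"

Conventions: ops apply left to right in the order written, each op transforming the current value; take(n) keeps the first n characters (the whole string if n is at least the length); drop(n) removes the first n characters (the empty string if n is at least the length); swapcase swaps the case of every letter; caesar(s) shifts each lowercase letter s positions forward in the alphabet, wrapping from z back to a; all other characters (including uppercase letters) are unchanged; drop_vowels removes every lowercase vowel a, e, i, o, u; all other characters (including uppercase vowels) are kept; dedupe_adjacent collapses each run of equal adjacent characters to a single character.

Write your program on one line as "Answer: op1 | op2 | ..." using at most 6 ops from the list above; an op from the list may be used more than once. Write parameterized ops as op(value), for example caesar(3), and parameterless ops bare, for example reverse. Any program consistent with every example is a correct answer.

dedupe_adjacent | reverse | take(4) | reverse | take(3) | drop(2)

Check, running the answer program on each example:
  "req" -> "req" -> "qer" -> "qer" -> "req" -> "req" -> "q"
  "kshr" -> "kshr" -> "rhsk" -> "rhsk" -> "kshr" -> "ksh" -> "h"
  "hwacbgqbq" -> "hwacbgqbq" -> "qbqgbcawh" -> "qbqg" -> "gqbq" -> "gqb" -> "b"
  "fcgjjnadjoob" -> "fcgjnadjob" -> "bojdanjgcf" -> "bojd" -> "djob" -> "djo" -> "o"
  "mavqkfmhz" -> "mavqkfmhz" -> "zhmfkqvam" -> "zhmf" -> "fmhz" -> "fmh" -> "h"
  "qyfxmfzx" -> "qyfxmfzx" -> "xzfmxfyq" -> "xzfm" -> "mfzx" -> "mfz" -> "z"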